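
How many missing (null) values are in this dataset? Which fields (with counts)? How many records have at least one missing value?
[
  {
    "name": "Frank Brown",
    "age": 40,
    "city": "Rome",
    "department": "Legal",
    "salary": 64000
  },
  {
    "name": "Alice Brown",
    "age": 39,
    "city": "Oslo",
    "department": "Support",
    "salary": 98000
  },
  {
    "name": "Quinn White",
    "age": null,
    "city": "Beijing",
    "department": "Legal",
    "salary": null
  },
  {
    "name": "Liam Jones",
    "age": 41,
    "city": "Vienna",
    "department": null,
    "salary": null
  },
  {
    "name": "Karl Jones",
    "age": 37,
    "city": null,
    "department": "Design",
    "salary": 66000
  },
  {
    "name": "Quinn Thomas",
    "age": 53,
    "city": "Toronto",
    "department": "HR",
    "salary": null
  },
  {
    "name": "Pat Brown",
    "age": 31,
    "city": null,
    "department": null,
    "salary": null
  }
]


Checking for missing (null) values in 7 records:

  Frank Brown: complete
  Alice Brown: complete
  Quinn White: age, salary
  Liam Jones: department, salary
  Karl Jones: city
  Quinn Thomas: salary
  Pat Brown: city, department, salary

Per field:
  name: 0 missing
  age: 1 missing
  city: 2 missing
  department: 2 missing
  salary: 4 missing

Total missing values: 9
Records with any missing: 5

9 missing values (age: 1, city: 2, department: 2, salary: 4); 5 incomplete records


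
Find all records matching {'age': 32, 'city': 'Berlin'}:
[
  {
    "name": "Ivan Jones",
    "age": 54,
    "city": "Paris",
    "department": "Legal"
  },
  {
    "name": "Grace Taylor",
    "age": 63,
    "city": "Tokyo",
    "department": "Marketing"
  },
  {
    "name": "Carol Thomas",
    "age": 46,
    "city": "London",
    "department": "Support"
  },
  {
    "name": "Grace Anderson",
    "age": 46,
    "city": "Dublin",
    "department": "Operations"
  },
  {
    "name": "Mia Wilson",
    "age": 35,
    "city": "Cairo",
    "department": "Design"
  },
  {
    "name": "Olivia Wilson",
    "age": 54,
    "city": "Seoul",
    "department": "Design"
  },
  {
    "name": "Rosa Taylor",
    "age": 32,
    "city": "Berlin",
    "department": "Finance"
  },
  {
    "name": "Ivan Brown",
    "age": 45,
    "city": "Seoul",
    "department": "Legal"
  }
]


Search criteria: {'age': 32, 'city': 'Berlin'}

Checking 8 records:
  Ivan Jones: {age: 54, city: Paris}
  Grace Taylor: {age: 63, city: Tokyo}
  Carol Thomas: {age: 46, city: London}
  Grace Anderson: {age: 46, city: Dublin}
  Mia Wilson: {age: 35, city: Cairo}
  Olivia Wilson: {age: 54, city: Seoul}
  Rosa Taylor: {age: 32, city: Berlin} <-- MATCH
  Ivan Brown: {age: 45, city: Seoul}

Matches: ["Rosa Taylor"]

["Rosa Taylor"]


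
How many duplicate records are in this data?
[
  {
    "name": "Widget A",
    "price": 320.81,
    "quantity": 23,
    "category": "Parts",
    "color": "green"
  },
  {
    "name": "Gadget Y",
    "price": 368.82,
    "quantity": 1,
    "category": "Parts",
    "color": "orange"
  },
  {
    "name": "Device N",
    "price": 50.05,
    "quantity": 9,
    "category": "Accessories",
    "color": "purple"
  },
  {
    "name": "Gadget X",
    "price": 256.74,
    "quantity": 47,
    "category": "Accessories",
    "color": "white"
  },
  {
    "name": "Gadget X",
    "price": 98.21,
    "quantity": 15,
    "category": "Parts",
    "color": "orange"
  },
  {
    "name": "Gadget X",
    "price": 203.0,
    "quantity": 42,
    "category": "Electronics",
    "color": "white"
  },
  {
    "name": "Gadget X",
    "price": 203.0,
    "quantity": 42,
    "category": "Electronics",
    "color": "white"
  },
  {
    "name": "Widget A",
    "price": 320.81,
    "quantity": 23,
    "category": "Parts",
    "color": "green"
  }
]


Checking 8 records for duplicates:

  Row 1: Widget A ($320.81, qty 23)
  Row 2: Gadget Y ($368.82, qty 1)
  Row 3: Device N ($50.05, qty 9)
  Row 4: Gadget X ($256.74, qty 47)
  Row 5: Gadget X ($98.21, qty 15)
  Row 6: Gadget X ($203.0, qty 42)
  Row 7: Gadget X ($203.0, qty 42) <-- DUPLICATE
  Row 8: Widget A ($320.81, qty 23) <-- DUPLICATE

Duplicates found: 2
Unique records: 6

2 duplicates, 6 unique


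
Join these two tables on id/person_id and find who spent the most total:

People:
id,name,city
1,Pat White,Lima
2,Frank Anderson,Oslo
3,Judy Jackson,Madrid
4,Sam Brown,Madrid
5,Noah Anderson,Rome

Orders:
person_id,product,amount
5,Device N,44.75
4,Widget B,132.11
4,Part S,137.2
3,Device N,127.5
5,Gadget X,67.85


Join on: people.id = orders.person_id

Joined rows:
  Noah Anderson (Rome) bought Device N for $44.75
  Sam Brown (Madrid) bought Widget B for $132.11
  Sam Brown (Madrid) bought Part S for $137.2
  Judy Jackson (Madrid) bought Device N for $127.5
  Noah Anderson (Rome) bought Gadget X for $67.85

Total per person:
  Sam Brown: $269.31
  Judy Jackson: $127.50
  Noah Anderson: $112.60

Top spender: Sam Brown ($269.31)

Sam Brown ($269.31)


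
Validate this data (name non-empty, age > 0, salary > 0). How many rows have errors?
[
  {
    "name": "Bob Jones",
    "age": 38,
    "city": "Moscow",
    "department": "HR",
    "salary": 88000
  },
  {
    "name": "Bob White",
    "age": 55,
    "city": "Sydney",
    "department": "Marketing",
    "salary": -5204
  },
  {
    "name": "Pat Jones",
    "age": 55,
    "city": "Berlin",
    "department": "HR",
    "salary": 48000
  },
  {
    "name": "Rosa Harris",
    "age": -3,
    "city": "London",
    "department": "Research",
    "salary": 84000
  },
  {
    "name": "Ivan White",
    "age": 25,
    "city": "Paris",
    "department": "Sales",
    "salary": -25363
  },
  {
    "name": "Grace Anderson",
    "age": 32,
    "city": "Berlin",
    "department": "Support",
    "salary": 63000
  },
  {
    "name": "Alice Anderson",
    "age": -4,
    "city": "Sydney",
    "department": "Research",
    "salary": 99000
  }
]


Validating 7 records:
Rules: name non-empty, age > 0, salary > 0

  Row 1 (Bob Jones): OK
  Row 2 (Bob White): negative salary: -5204
  Row 3 (Pat Jones): OK
  Row 4 (Rosa Harris): negative age: -3
  Row 5 (Ivan White): negative salary: -25363
  Row 6 (Grace Anderson): OK
  Row 7 (Alice Anderson): negative age: -4

Total errors: 4

4 errors


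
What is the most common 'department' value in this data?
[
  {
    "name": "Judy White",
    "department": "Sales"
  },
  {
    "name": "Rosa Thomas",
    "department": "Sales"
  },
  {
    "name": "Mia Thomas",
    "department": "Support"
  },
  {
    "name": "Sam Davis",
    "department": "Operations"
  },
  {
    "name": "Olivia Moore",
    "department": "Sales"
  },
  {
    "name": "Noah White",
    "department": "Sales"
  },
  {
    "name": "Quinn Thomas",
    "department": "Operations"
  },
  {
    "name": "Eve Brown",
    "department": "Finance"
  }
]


Counting 'department' values across 8 records:

  Sales: 4 ####
  Operations: 2 ##
  Support: 1 #
  Finance: 1 #

Most common: Sales (4 times)

Sales (4 times)


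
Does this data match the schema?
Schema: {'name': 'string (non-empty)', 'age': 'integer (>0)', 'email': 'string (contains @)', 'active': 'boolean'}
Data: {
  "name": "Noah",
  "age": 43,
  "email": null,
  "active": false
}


Validating each field against schema:
  name: OK (non-empty string)
  age: OK (positive integer)
  email: FAIL (null is not a string)
  active: OK (boolean)

Result: INVALID (1 error: email)

INVALID (1 error: email)


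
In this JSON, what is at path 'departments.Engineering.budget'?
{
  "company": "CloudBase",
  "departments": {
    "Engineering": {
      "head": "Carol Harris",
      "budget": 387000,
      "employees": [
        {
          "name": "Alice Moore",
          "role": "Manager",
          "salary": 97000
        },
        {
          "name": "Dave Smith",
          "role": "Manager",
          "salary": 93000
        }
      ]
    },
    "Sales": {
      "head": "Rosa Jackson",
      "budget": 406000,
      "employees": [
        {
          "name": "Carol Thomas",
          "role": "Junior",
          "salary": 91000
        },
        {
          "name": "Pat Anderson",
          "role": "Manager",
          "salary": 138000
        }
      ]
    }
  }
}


Path: departments.Engineering.budget

Navigate:
  -> departments
  -> Engineering
  -> budget = 387000

387000


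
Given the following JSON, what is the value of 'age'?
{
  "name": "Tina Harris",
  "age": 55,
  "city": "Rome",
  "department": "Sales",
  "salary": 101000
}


Looking up field 'age'
Value: 55

55


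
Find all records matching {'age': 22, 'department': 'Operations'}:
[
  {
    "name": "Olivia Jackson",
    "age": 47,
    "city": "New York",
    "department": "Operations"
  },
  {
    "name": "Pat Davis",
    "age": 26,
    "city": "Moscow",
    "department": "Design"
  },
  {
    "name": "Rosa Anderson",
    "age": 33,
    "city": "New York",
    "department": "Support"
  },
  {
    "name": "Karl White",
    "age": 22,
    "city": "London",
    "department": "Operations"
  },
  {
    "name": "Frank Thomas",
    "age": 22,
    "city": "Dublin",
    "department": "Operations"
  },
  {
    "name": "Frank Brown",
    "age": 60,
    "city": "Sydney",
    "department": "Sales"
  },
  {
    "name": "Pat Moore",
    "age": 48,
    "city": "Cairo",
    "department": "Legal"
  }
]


Search criteria: {'age': 22, 'department': 'Operations'}

Checking 7 records:
  Olivia Jackson: {age: 47, department: Operations}
  Pat Davis: {age: 26, department: Design}
  Rosa Anderson: {age: 33, department: Support}
  Karl White: {age: 22, department: Operations} <-- MATCH
  Frank Thomas: {age: 22, department: Operations} <-- MATCH
  Frank Brown: {age: 60, department: Sales}
  Pat Moore: {age: 48, department: Legal}

Matches: ["Karl White", "Frank Thomas"]

["Karl White", "Frank Thomas"]


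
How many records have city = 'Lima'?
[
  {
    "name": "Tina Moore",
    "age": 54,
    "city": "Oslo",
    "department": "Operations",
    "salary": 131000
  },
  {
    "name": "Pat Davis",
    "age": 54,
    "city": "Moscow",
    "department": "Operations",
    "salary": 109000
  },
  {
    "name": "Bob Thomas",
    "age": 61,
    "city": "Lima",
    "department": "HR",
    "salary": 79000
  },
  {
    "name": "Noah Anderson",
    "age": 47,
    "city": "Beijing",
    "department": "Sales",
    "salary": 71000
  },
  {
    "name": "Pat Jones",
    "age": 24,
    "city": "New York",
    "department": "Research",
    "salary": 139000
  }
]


Data: 5 records
Condition: city = 'Lima'

Checking each record:
  Tina Moore: Oslo
  Pat Davis: Moscow
  Bob Thomas: Lima MATCH
  Noah Anderson: Beijing
  Pat Jones: New York

Count: 1

1


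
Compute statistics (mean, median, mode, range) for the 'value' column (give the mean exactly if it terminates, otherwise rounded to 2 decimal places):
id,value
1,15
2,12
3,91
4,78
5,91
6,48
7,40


Data: [15, 12, 91, 78, 91, 48, 40]
Count: 7
Sum: 375
Mean: 375/7 ≈ 53.57 (rounded to 2 decimal places)
Sorted: [12, 15, 40, 48, 78, 91, 91]
Median: 48.0
Mode: 91 (2 times)
Range: 91 - 12 = 79
Min: 12, Max: 91

mean≈53.57, median=48.0, mode=91, range=79


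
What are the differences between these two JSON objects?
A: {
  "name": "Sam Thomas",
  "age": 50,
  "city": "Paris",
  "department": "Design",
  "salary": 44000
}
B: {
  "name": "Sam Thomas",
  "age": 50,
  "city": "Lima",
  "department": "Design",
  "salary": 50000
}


Comparing each field (in key order):
  name: same
  age: same
  city: DIFFERENT
  department: same
  salary: DIFFERENT
Differences:
  city: Paris -> Lima
  salary: 44000 -> 50000

2 field(s) changed

2 changes: city, salary


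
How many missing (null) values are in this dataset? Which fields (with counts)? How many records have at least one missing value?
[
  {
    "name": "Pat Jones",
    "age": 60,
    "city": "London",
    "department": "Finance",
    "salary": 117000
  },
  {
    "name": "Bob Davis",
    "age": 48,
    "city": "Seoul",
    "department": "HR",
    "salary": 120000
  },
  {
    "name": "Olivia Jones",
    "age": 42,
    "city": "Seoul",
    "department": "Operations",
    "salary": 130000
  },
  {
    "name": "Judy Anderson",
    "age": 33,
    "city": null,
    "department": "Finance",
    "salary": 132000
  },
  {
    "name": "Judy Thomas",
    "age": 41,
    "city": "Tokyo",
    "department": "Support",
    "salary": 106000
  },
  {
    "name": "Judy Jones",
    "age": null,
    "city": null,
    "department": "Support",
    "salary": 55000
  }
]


Checking for missing (null) values in 6 records:

  Pat Jones: complete
  Bob Davis: complete
  Olivia Jones: complete
  Judy Anderson: city
  Judy Thomas: complete
  Judy Jones: age, city

Per field:
  name: 0 missing
  age: 1 missing
  city: 2 missing
  department: 0 missing
  salary: 0 missing

Total missing values: 3
Records with any missing: 2

3 missing values (age: 1, city: 2); 2 incomplete records


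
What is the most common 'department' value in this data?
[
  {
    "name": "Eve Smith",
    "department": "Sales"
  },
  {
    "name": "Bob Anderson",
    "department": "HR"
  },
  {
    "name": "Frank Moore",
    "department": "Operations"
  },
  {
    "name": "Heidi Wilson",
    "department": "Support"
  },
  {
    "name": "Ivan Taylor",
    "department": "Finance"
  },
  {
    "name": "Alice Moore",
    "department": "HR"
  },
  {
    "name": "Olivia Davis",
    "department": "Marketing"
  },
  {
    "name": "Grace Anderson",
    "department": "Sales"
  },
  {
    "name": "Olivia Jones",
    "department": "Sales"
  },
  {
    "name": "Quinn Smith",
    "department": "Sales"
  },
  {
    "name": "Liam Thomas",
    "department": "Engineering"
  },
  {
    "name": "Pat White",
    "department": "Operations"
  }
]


Counting 'department' values across 12 records:

  Sales: 4 ####
  HR: 2 ##
  Operations: 2 ##
  Support: 1 #
  Finance: 1 #
  Marketing: 1 #
  Engineering: 1 #

Most common: Sales (4 times)

Sales (4 times)


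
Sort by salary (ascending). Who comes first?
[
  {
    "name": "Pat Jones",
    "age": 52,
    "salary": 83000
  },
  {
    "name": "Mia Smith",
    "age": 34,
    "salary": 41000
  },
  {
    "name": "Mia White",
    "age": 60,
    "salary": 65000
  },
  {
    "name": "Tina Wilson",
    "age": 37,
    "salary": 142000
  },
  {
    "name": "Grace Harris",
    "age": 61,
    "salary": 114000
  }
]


Sort by: salary (ascending)

Sorted order:
  1. Mia Smith (salary = 41000)
  2. Mia White (salary = 65000)
  3. Pat Jones (salary = 83000)
  4. Grace Harris (salary = 114000)
  5. Tina Wilson (salary = 142000)

First: Mia Smith

Mia Smith


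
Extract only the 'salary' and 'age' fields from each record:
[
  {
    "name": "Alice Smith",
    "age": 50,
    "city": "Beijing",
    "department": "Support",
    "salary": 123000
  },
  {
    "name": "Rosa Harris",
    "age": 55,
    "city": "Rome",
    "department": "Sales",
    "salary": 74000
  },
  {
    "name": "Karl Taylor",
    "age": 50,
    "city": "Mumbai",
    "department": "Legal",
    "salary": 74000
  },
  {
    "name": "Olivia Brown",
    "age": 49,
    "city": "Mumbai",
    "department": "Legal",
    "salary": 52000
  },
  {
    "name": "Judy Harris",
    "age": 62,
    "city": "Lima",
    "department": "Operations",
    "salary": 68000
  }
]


Original: 5 records with fields: name, age, city, department, salary
Keep: ['salary', 'age']
Drop: ['name', 'city', 'department']
Result: 5 records, 2 fields each

[
  {
    "salary": 123000,
    "age": 50
  },
  {
    "salary": 74000,
    "age": 55
  },
  {
    "salary": 74000,
    "age": 50
  },
  {
    "salary": 52000,
    "age": 49
  },
  {
    "salary": 68000,
    "age": 62
  }
]


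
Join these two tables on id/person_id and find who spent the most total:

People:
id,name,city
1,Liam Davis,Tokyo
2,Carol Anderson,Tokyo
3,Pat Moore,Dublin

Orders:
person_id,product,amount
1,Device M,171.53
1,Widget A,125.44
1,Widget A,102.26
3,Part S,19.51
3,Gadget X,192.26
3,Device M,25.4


Join on: people.id = orders.person_id

Joined rows:
  Liam Davis (Tokyo) bought Device M for $171.53
  Liam Davis (Tokyo) bought Widget A for $125.44
  Liam Davis (Tokyo) bought Widget A for $102.26
  Pat Moore (Dublin) bought Part S for $19.51
  Pat Moore (Dublin) bought Gadget X for $192.26
  Pat Moore (Dublin) bought Device M for $25.4

Total per person:
  Liam Davis: $399.23
  Pat Moore: $237.17

Top spender: Liam Davis ($399.23)

Liam Davis ($399.23)


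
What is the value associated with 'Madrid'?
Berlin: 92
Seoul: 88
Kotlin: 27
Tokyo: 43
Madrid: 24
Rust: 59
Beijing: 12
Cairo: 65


Looking up key 'Madrid'
Value: 24

24


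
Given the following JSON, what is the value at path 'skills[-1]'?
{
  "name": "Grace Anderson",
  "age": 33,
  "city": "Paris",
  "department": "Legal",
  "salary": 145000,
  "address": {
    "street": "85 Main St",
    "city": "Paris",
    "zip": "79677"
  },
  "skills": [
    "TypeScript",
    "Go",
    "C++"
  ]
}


Query: skills[-1]
Path: skills -> last element
Value: C++

C++


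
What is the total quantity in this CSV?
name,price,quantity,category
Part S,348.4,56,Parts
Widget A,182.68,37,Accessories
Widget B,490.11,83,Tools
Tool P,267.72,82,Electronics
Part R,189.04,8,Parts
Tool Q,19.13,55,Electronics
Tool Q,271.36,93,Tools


Computing total quantity:
Values: [56, 37, 83, 82, 8, 55, 93]
Sum = 414

414


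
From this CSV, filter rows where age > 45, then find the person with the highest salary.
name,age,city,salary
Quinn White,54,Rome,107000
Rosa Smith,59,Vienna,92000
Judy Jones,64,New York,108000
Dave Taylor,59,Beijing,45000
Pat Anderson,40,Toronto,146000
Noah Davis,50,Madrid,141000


Filter: age > 45
Sort by: salary (descending)

Filtered records (5):
  Noah Davis, age 50, salary $141000
  Judy Jones, age 64, salary $108000
  Quinn White, age 54, salary $107000
  Rosa Smith, age 59, salary $92000
  Dave Taylor, age 59, salary $45000

Highest salary: Noah Davis ($141000)

Noah Davis


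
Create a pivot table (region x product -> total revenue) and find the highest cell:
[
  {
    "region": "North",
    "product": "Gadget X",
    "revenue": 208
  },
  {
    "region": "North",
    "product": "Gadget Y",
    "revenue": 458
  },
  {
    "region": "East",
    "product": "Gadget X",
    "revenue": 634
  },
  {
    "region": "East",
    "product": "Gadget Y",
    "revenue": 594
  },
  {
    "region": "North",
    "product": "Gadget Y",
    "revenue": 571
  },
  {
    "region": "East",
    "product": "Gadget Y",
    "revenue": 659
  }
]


Pivot: region (rows) x product (columns) -> total revenue

     Gadget X      Gadget Y    
East           634          1253  
North          208          1029  

Highest: East / Gadget Y = $1253

East / Gadget Y = $1253


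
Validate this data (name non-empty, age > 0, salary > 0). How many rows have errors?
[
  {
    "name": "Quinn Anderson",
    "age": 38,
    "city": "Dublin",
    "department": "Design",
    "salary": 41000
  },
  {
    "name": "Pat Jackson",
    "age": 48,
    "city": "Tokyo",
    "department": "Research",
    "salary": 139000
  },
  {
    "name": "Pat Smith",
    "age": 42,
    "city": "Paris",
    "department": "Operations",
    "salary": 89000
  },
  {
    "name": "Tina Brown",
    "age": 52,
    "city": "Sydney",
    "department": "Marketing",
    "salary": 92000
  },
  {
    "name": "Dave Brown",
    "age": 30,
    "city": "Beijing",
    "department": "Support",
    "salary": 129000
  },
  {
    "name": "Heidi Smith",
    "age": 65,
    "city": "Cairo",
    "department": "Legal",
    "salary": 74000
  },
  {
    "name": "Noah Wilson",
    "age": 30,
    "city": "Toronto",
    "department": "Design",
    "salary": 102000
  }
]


Validating 7 records:
Rules: name non-empty, age > 0, salary > 0

  Row 1 (Quinn Anderson): OK
  Row 2 (Pat Jackson): OK
  Row 3 (Pat Smith): OK
  Row 4 (Tina Brown): OK
  Row 5 (Dave Brown): OK
  Row 6 (Heidi Smith): OK
  Row 7 (Noah Wilson): OK

Total errors: 0

0 errors


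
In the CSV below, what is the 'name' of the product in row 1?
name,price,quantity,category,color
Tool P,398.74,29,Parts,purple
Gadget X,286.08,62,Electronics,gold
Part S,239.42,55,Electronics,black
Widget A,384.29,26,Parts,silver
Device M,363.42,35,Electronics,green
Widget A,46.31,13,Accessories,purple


Query: Row 1 ('Tool P'), column 'name'
Value: Tool P

Tool P


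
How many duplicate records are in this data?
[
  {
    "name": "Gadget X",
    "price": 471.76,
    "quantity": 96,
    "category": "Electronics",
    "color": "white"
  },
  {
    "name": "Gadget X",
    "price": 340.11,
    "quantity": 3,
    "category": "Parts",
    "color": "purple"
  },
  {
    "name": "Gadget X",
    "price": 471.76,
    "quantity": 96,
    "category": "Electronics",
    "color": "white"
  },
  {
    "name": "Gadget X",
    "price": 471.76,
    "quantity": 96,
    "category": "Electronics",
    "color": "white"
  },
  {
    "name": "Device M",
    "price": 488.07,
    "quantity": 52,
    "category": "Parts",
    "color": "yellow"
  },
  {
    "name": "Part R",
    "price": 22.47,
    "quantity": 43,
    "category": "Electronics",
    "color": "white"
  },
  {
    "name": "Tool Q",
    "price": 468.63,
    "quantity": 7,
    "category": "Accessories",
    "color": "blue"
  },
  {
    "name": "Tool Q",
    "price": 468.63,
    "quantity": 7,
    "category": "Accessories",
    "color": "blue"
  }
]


Checking 8 records for duplicates:

  Row 1: Gadget X ($471.76, qty 96)
  Row 2: Gadget X ($340.11, qty 3)
  Row 3: Gadget X ($471.76, qty 96) <-- DUPLICATE
  Row 4: Gadget X ($471.76, qty 96) <-- DUPLICATE
  Row 5: Device M ($488.07, qty 52)
  Row 6: Part R ($22.47, qty 43)
  Row 7: Tool Q ($468.63, qty 7)
  Row 8: Tool Q ($468.63, qty 7) <-- DUPLICATE

Duplicates found: 3
Unique records: 5

3 duplicates, 5 unique


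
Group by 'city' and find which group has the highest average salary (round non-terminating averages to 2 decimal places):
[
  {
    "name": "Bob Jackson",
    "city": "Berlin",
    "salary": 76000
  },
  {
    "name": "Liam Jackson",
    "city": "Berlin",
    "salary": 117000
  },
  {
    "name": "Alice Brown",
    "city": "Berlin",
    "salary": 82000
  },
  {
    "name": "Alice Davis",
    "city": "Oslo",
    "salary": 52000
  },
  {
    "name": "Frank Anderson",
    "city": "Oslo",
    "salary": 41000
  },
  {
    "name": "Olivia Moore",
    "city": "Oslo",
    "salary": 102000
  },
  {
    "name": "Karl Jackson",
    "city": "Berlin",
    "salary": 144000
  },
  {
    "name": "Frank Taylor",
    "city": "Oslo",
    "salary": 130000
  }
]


Group by: city

Groups:
  Berlin: 4 people, avg salary = 419000/4 = $104750
  Oslo: 4 people, avg salary = 325000/4 = $81250

Highest average salary: Berlin ($104750)

Berlin ($104750)


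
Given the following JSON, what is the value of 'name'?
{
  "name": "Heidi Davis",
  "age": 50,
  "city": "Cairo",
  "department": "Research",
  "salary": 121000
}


Looking up field 'name'
Value: Heidi Davis

Heidi Davis


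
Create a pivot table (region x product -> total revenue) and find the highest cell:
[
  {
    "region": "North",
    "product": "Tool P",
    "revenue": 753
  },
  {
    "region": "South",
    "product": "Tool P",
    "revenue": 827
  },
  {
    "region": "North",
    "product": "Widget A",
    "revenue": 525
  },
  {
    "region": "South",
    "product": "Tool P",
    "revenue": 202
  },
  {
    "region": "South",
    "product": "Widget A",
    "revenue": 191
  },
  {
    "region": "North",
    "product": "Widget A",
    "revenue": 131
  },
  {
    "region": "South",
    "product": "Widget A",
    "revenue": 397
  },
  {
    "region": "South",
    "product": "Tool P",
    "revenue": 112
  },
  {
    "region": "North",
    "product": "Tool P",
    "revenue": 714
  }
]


Pivot: region (rows) x product (columns) -> total revenue

     Tool P        Widget A    
North         1467           656  
South         1141           588  

Highest: North / Tool P = $1467

North / Tool P = $1467


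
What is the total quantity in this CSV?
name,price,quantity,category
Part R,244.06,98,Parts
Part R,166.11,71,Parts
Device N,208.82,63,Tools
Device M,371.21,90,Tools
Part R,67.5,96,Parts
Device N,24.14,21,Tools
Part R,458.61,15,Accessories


Computing total quantity:
Values: [98, 71, 63, 90, 96, 21, 15]
Sum = 454

454


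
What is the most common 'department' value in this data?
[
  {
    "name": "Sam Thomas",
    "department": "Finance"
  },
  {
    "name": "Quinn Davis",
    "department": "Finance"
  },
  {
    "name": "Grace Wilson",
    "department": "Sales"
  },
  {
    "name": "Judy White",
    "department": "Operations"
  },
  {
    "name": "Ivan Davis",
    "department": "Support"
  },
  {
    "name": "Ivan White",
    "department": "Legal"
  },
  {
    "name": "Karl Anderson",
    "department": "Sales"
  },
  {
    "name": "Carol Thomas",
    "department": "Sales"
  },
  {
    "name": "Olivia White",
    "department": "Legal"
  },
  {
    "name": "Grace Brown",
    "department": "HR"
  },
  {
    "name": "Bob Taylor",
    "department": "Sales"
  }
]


Counting 'department' values across 11 records:

  Sales: 4 ####
  Finance: 2 ##
  Legal: 2 ##
  Operations: 1 #
  Support: 1 #
  HR: 1 #

Most common: Sales (4 times)

Sales (4 times)


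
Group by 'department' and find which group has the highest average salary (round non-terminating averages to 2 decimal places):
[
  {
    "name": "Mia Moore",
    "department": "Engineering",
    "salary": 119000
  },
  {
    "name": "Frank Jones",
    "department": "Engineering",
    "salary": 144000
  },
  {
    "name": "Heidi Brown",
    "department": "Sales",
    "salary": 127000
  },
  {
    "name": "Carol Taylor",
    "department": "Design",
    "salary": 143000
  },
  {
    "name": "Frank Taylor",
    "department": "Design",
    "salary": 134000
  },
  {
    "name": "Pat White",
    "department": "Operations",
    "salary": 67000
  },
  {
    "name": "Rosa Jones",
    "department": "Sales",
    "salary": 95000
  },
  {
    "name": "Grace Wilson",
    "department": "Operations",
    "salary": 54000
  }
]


Group by: department

Groups:
  Design: 2 people, avg salary = 277000/2 = $138500
  Engineering: 2 people, avg salary = 263000/2 = $131500
  Operations: 2 people, avg salary = 121000/2 = $60500
  Sales: 2 people, avg salary = 222000/2 = $111000

Highest average salary: Design ($138500)

Design ($138500)


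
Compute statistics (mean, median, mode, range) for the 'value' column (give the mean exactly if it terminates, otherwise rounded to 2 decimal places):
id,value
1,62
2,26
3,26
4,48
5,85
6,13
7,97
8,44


Data: [62, 26, 26, 48, 85, 13, 97, 44]
Count: 8
Sum: 401
Mean: 401/8 = 50.125
Sorted: [13, 26, 26, 44, 48, 62, 85, 97]
Median: 46.0
Mode: 26 (2 times)
Range: 97 - 13 = 84
Min: 13, Max: 97

mean=50.125, median=46.0, mode=26, range=84


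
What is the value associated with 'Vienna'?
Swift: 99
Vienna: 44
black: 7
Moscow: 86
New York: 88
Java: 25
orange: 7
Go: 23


Looking up key 'Vienna'
Value: 44

44


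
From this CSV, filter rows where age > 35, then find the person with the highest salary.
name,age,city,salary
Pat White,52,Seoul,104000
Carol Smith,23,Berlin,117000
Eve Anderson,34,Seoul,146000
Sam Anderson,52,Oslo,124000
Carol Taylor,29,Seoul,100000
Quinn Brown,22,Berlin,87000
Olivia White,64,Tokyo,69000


Filter: age > 35
Sort by: salary (descending)

Filtered records (3):
  Sam Anderson, age 52, salary $124000
  Pat White, age 52, salary $104000
  Olivia White, age 64, salary $69000

Highest salary: Sam Anderson ($124000)

Sam Anderson


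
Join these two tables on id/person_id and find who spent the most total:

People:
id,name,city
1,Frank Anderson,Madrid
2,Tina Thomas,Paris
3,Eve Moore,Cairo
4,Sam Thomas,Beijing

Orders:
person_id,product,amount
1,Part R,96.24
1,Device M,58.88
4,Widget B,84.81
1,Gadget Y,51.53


Join on: people.id = orders.person_id

Joined rows:
  Frank Anderson (Madrid) bought Part R for $96.24
  Frank Anderson (Madrid) bought Device M for $58.88
  Sam Thomas (Beijing) bought Widget B for $84.81
  Frank Anderson (Madrid) bought Gadget Y for $51.53

Total per person:
  Frank Anderson: $206.65
  Sam Thomas: $84.81

Top spender: Frank Anderson ($206.65)

Frank Anderson ($206.65)


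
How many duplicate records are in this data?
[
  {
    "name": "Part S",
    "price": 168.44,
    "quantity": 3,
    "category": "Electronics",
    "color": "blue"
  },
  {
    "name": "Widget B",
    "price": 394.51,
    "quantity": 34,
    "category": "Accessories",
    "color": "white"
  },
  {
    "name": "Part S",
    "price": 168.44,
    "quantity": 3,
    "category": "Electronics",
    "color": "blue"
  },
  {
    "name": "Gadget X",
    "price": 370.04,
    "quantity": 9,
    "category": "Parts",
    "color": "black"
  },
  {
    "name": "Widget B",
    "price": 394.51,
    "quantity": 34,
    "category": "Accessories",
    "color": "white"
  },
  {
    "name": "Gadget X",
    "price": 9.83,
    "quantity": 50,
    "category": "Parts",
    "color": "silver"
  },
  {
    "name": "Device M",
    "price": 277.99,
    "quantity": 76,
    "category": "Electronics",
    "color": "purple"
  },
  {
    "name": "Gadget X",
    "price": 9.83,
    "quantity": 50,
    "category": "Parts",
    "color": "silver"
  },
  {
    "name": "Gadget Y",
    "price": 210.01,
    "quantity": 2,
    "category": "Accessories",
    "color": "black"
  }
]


Checking 9 records for duplicates:

  Row 1: Part S ($168.44, qty 3)
  Row 2: Widget B ($394.51, qty 34)
  Row 3: Part S ($168.44, qty 3) <-- DUPLICATE
  Row 4: Gadget X ($370.04, qty 9)
  Row 5: Widget B ($394.51, qty 34) <-- DUPLICATE
  Row 6: Gadget X ($9.83, qty 50)
  Row 7: Device M ($277.99, qty 76)
  Row 8: Gadget X ($9.83, qty 50) <-- DUPLICATE
  Row 9: Gadget Y ($210.01, qty 2)

Duplicates found: 3
Unique records: 6

3 duplicates, 6 unique


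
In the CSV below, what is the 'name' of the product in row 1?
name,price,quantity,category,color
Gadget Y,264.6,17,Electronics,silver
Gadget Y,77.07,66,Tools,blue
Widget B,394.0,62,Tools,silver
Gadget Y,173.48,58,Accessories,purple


Query: Row 1 ('Gadget Y'), column 'name'
Value: Gadget Y

Gadget Y


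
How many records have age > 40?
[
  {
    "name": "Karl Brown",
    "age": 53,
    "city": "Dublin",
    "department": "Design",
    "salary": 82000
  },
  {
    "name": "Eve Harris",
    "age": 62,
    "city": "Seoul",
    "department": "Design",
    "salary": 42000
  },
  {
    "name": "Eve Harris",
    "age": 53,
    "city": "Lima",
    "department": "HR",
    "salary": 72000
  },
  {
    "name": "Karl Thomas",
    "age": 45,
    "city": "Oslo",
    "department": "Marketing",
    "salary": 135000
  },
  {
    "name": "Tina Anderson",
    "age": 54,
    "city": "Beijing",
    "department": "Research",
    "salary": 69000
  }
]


Data: 5 records
Condition: age > 40

Checking each record:
  Karl Brown: 53 MATCH
  Eve Harris: 62 MATCH
  Eve Harris: 53 MATCH
  Karl Thomas: 45 MATCH
  Tina Anderson: 54 MATCH

Count: 5

5


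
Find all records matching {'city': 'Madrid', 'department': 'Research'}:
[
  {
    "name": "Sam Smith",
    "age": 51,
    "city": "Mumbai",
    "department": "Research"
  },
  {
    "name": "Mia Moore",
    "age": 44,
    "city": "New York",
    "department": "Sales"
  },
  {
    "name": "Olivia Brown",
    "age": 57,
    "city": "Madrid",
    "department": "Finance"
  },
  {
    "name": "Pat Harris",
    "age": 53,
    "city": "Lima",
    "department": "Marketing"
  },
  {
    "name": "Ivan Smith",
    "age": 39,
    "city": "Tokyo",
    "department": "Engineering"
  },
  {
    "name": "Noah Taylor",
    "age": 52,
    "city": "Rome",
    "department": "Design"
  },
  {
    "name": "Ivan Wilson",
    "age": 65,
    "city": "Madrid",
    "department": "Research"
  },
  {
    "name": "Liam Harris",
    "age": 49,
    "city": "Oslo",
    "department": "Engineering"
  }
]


Search criteria: {'city': 'Madrid', 'department': 'Research'}

Checking 8 records:
  Sam Smith: {city: Mumbai, department: Research}
  Mia Moore: {city: New York, department: Sales}
  Olivia Brown: {city: Madrid, department: Finance}
  Pat Harris: {city: Lima, department: Marketing}
  Ivan Smith: {city: Tokyo, department: Engineering}
  Noah Taylor: {city: Rome, department: Design}
  Ivan Wilson: {city: Madrid, department: Research} <-- MATCH
  Liam Harris: {city: Oslo, department: Engineering}

Matches: ["Ivan Wilson"]

["Ivan Wilson"]


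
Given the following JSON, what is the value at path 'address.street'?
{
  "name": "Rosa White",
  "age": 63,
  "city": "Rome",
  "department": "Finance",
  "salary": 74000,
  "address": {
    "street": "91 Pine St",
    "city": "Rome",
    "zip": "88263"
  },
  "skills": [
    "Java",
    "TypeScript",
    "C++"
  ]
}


Query: address.street
Path: address -> street
Value: 91 Pine St

91 Pine St


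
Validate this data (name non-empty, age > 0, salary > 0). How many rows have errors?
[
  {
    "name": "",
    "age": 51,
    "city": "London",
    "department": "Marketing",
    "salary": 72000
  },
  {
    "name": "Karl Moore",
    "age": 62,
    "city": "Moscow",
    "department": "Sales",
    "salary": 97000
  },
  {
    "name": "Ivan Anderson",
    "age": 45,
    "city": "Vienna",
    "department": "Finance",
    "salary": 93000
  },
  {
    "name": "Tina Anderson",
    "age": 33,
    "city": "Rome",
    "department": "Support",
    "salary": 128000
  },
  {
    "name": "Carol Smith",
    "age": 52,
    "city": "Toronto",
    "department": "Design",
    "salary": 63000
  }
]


Validating 5 records:
Rules: name non-empty, age > 0, salary > 0

  Row 1 (???): empty name
  Row 2 (Karl Moore): OK
  Row 3 (Ivan Anderson): OK
  Row 4 (Tina Anderson): OK
  Row 5 (Carol Smith): OK

Total errors: 1

1 errors


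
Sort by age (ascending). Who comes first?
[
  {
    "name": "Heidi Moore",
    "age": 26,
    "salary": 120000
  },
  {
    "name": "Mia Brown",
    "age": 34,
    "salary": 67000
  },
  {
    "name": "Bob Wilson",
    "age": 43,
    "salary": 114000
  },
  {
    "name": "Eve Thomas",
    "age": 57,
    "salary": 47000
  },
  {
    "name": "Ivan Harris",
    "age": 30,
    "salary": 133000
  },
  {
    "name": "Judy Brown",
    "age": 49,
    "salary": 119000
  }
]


Sort by: age (ascending)

Sorted order:
  1. Heidi Moore (age = 26)
  2. Ivan Harris (age = 30)
  3. Mia Brown (age = 34)
  4. Bob Wilson (age = 43)
  5. Judy Brown (age = 49)
  6. Eve Thomas (age = 57)

First: Heidi Moore

Heidi Moore


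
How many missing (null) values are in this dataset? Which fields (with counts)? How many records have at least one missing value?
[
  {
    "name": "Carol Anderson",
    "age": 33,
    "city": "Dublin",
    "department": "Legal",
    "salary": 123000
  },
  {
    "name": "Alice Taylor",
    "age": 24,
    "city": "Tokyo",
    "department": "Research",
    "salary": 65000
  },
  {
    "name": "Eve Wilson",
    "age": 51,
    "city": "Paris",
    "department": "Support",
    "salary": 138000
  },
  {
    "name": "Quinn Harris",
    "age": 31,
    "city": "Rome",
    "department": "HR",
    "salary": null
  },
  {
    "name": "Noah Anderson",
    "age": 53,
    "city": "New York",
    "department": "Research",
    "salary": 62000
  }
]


Checking for missing (null) values in 5 records:

  Carol Anderson: complete
  Alice Taylor: complete
  Eve Wilson: complete
  Quinn Harris: salary
  Noah Anderson: complete

Per field:
  name: 0 missing
  age: 0 missing
  city: 0 missing
  department: 0 missing
  salary: 1 missing

Total missing values: 1
Records with any missing: 1

1 missing values (salary: 1); 1 incomplete records


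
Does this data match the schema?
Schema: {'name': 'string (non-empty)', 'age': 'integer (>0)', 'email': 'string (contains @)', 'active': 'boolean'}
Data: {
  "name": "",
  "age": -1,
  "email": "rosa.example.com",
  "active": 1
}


Validating each field against schema:
  name: FAIL ("" is an empty string)
  age: FAIL (-1 is not > 0)
  email: FAIL ("rosa.example.com" does not contain @)
  active: FAIL (1 is not a boolean)

Result: INVALID (4 errors: name, age, email, active)

INVALID (4 errors: name, age, email, active)


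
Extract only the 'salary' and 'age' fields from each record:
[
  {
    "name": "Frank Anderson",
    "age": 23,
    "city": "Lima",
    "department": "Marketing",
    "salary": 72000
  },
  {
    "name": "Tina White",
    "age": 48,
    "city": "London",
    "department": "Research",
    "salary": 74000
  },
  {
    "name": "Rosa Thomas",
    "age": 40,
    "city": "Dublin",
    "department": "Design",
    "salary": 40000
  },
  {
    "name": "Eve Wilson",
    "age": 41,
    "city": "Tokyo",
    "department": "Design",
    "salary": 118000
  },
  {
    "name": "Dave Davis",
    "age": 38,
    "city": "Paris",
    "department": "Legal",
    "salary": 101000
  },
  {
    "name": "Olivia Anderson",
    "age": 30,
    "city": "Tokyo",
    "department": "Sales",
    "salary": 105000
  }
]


Original: 6 records with fields: name, age, city, department, salary
Keep: ['salary', 'age']
Drop: ['name', 'city', 'department']
Result: 6 records, 2 fields each

[
  {
    "salary": 72000,
    "age": 23
  },
  {
    "salary": 74000,
    "age": 48
  },
  {
    "salary": 40000,
    "age": 40
  },
  {
    "salary": 118000,
    "age": 41
  },
  {
    "salary": 101000,
    "age": 38
  },
  {
    "salary": 105000,
    "age": 30
  }
]


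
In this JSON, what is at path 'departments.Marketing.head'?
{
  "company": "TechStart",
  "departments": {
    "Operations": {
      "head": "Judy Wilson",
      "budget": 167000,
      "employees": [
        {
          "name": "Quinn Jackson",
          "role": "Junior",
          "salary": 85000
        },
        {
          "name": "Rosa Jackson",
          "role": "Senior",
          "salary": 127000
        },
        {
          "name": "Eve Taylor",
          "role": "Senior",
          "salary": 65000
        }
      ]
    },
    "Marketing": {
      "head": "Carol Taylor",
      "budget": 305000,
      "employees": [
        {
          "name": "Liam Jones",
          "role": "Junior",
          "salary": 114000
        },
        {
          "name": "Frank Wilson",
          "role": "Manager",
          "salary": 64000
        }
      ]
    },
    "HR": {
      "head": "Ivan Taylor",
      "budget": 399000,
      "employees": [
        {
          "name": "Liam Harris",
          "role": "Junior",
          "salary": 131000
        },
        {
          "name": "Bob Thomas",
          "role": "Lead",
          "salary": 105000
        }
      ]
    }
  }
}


Path: departments.Marketing.head

Navigate:
  -> departments
  -> Marketing
  -> head = 'Carol Taylor'

Carol Taylor


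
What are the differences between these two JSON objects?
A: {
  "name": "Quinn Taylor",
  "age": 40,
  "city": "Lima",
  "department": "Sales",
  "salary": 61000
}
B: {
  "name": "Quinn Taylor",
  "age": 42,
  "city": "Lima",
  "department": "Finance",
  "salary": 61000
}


Comparing each field (in key order):
  name: same
  age: DIFFERENT
  city: same
  department: DIFFERENT
  salary: same
Differences:
  age: 40 -> 42
  department: Sales -> Finance

2 field(s) changed

2 changes: age, department


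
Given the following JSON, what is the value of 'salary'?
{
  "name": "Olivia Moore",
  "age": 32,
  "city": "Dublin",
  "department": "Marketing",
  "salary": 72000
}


Looking up field 'salary'
Value: 72000

72000


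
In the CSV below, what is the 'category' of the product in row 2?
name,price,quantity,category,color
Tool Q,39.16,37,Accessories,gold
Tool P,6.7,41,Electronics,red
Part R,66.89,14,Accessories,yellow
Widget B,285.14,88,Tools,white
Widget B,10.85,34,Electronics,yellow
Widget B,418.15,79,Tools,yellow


Query: Row 2 ('Tool P'), column 'category'
Value: Electronics

Electronics


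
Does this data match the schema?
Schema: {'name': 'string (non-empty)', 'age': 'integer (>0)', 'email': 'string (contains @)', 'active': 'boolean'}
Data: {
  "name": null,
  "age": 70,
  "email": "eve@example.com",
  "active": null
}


Validating each field against schema:
  name: FAIL (null is not a string)
  age: OK (positive integer)
  email: OK (string with @)
  active: FAIL (null is not a boolean)

Result: INVALID (2 errors: name, active)

INVALID (2 errors: name, active)


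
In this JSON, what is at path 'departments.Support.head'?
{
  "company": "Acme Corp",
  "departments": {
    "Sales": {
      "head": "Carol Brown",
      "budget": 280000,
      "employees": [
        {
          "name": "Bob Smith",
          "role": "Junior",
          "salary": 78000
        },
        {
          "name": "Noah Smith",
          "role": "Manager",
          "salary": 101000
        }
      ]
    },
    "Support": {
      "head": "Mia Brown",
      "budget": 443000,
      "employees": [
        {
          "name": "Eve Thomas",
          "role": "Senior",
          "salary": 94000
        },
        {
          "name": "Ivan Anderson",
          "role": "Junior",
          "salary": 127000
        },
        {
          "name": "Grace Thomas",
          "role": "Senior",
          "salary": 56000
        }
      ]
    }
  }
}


Path: departments.Support.head

Navigate:
  -> departments
  -> Support
  -> head = 'Mia Brown'

Mia Brown
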